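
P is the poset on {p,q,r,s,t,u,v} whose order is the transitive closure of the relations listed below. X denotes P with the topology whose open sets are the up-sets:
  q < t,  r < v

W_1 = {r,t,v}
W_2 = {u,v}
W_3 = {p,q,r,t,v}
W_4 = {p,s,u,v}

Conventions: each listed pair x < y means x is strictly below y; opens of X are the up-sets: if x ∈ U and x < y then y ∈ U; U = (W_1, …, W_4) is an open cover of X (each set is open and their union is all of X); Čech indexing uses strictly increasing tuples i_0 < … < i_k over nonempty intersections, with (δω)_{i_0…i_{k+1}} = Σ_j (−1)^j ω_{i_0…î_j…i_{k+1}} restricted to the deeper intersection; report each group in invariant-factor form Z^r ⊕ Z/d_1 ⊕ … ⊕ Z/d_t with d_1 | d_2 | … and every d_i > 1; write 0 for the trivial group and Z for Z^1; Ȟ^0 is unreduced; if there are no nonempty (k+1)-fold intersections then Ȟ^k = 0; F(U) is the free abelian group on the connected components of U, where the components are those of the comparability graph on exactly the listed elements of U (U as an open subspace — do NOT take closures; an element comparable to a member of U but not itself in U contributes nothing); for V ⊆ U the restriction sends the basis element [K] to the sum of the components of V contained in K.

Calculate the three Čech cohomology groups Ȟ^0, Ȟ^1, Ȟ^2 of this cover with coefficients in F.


Ȟ^0(U;F) ≅ Z^5, Ȟ^1(U;F) ≅ 0 and Ȟ^2(U;F) ≅ 0

cover nerve:
  W12={v} W13={r,t,v} W14={v} W23={v} W24={u,v} W34={p,v}
  W123={v} W124={v} W134={v} W234={v}
  W1234={v}
components per intersection:
  W1: {r,v} {t}
  W2: {u} {v}
  W3: {p} {q,t} {r,v}
  W4: {p} {s} {u} {v}
  W12: {v}
  W13: {r,v} {t}
  W14: {v}
  W23: {v}
  W24: {u} {v}
  W34: {p} {v}
  W123: {v}
  W124: {v}
  W134: {v}
  W234: {v}
  W1234: {v}
C dims 11,9,4,1; δ0: rk 6, SNF 1^6; δ1: rk 3, SNF 1^3; δ2: rk 1, SNF 1^1
Ȟ^0: (11−6)−0=5 ⇒ Z^5
Ȟ^1: (9−3)−6=0 ⇒ 0
Ȟ^2: (4−1)−3=0 ⇒ 0


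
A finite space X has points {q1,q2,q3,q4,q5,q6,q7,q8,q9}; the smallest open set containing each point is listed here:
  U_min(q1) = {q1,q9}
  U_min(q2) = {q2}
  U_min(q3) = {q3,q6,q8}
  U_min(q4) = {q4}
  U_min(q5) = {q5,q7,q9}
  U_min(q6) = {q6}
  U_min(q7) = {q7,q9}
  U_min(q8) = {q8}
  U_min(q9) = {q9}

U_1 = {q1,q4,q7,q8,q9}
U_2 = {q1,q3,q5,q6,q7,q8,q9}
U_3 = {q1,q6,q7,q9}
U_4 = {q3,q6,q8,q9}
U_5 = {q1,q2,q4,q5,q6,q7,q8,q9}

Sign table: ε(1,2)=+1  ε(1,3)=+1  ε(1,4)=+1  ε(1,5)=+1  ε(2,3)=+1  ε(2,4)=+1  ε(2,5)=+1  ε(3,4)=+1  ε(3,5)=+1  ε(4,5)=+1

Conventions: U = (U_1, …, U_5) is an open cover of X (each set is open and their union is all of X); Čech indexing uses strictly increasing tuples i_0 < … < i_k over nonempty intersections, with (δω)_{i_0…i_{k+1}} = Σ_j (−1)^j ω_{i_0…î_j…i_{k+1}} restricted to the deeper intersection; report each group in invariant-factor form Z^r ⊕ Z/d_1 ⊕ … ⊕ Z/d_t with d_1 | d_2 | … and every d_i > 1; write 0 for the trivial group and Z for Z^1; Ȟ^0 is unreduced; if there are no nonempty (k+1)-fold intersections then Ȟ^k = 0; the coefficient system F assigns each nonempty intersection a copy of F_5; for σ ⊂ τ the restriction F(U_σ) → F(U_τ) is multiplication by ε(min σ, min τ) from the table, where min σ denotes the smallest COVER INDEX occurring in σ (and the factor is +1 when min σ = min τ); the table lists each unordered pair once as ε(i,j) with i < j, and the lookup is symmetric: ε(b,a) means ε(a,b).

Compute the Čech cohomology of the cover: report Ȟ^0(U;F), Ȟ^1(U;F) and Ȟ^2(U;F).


Ȟ^0 = Z/5,  Ȟ^1 = 0,  Ȟ^2 = 0

nerve of the cover:
  U12={q1,q7,q8,q9} U13={q1,q7,q9} U14={q8,q9} U15={q1,q4,q7,q8,q9} U23={q1,q6,q7,q9} U24={q3,q6,q8,q9} U25={q1,q5,q6,q7,q8,q9} U34={q6,q9} U35={q1,q6,q7,q9} U45={q6,q8,q9}
  U123={q1,q7,q9} U124={q8,q9} U125={q1,q7,q8,q9} U134={q9} U135={q1,q7,q9} U145={q8,q9} U234={q6,q9} U235={q1,q6,q7,q9} U245={q6,q8,q9} U345={q6,q9}
  U1234={q9} U1235={q1,q7,q9} U1245={q8,q9} U1345={q9} U2345={q6,q9}
  U12345={q9}
C dims 5,10,10,5; δ0: rk_F5 4; δ1: rk_F5 6; δ2: rk_F5 4
Ȟ^0 = (5 − 4) − 0 = 1, so Ȟ^0 ≅ Z/5
Ȟ^1 = (10 − 6) − 4 = 0, so Ȟ^1 ≅ 0
Ȟ^2 = (10 − 4) − 6 = 0, so Ȟ^2 ≅ 0


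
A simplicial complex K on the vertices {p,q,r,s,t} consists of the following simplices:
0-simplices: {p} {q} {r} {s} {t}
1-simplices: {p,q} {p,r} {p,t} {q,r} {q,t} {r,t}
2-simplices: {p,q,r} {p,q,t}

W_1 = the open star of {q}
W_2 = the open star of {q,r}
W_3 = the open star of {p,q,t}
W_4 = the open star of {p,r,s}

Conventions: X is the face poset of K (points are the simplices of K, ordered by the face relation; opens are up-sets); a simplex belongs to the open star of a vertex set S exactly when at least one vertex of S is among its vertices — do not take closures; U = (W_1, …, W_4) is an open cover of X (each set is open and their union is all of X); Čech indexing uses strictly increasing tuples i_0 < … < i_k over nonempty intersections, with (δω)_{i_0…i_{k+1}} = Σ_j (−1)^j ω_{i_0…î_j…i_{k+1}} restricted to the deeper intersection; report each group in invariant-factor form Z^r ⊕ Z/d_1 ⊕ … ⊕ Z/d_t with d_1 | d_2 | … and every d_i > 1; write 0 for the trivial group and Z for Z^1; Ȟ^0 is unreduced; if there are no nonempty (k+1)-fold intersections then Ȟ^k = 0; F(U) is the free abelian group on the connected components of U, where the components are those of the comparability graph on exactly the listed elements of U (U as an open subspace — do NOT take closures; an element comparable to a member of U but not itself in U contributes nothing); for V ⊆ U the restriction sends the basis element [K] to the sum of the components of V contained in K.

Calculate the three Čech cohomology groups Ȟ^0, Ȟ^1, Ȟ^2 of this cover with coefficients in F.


cover nerve:
  W1={{q},{p,q},{q,r},{q,t},{p,q,r},{p,q,t}} W2={{q},{r},{p,q},{p,r},{q,r},{q,t},{r,t},{p,q,r},{p,q,t}} W3={{p},{q},{t},{p,q},{p,r},{p,t},{q,r},{q,t},{r,t},{p,q,r},{p,q,t}} W4={{p},{r},{s},{p,q},{p,r},{p,t},{q,r},{r,t},{p,q,r},{p,q,t}}
  W12={{q},{p,q},{q,r},{q,t},{p,q,r},{p,q,t}} W13={{q},{p,q},{q,r},{q,t},{p,q,r},{p,q,t}} W14={{p,q},{q,r},{p,q,r},{p,q,t}} W23={{q},{p,q},{p,r},{q,r},{q,t},{r,t},{p,q,r},{p,q,t}} W24={{r},{p,q},{p,r},{q,r},{r,t},{p,q,r},{p,q,t}} W34={{p},{p,q},{p,r},{p,t},{q,r},{r,t},{p,q,r},{p,q,t}}
  W123={{q},{p,q},{q,r},{q,t},{p,q,r},{p,q,t}} W124={{p,q},{q,r},{p,q,r},{p,q,t}} W134={{p,q},{q,r},{p,q,r},{p,q,t}} W234={{p,q},{p,r},{q,r},{r,t},{p,q,r},{p,q,t}}
  W1234={{p,q},{q,r},{p,q,r},{p,q,t}}
components per intersection:
  W1: {{q},{p,q},{q,r},{q,t},{p,q,r},{p,q,t}}
  W2: {{q},{r},{p,q},{p,r},{q,r},{q,t},{r,t},{p,q,r},{p,q,t}}
  W3: {{p},{q},{t},{p,q},{p,r},{p,t},{q,r},{q,t},{r,t},{p,q,r},{p,q,t}}
  W4: {{p},{r},{p,q},{p,r},{p,t},{q,r},{r,t},{p,q,r},{p,q,t}} {{s}}
  W12: {{q},{p,q},{q,r},{q,t},{p,q,r},{p,q,t}}
  W13: {{q},{p,q},{q,r},{q,t},{p,q,r},{p,q,t}}
  W14: {{p,q},{q,r},{p,q,r},{p,q,t}}
  W23: {{q},{p,q},{p,r},{q,r},{q,t},{p,q,r},{p,q,t}} {{r,t}}
  W24: {{r},{p,q},{p,r},{q,r},{r,t},{p,q,r},{p,q,t}}
  W34: {{p},{p,q},{p,r},{p,t},{q,r},{p,q,r},{p,q,t}} {{r,t}}
  W123: {{q},{p,q},{q,r},{q,t},{p,q,r},{p,q,t}}
  W124: {{p,q},{q,r},{p,q,r},{p,q,t}}
  W134: {{p,q},{q,r},{p,q,r},{p,q,t}}
  W234: {{p,q},{p,r},{q,r},{p,q,r},{p,q,t}} {{r,t}}
  W1234: {{p,q},{q,r},{p,q,r},{p,q,t}}
C dims 5,8,5,1; δ0: rk 3, SNF 1^3; δ1: rk 4, SNF 1^4; δ2: rk 1, SNF 1^1
Ȟ^0: (5−3)−0=2 ⇒ Z^2
Ȟ^1: (8−4)−3=1 ⇒ Z
Ȟ^2: (5−1)−4=0 ⇒ 0

Ȟ^0 = Z^2, Ȟ^1 = Z, Ȟ^2 = 0


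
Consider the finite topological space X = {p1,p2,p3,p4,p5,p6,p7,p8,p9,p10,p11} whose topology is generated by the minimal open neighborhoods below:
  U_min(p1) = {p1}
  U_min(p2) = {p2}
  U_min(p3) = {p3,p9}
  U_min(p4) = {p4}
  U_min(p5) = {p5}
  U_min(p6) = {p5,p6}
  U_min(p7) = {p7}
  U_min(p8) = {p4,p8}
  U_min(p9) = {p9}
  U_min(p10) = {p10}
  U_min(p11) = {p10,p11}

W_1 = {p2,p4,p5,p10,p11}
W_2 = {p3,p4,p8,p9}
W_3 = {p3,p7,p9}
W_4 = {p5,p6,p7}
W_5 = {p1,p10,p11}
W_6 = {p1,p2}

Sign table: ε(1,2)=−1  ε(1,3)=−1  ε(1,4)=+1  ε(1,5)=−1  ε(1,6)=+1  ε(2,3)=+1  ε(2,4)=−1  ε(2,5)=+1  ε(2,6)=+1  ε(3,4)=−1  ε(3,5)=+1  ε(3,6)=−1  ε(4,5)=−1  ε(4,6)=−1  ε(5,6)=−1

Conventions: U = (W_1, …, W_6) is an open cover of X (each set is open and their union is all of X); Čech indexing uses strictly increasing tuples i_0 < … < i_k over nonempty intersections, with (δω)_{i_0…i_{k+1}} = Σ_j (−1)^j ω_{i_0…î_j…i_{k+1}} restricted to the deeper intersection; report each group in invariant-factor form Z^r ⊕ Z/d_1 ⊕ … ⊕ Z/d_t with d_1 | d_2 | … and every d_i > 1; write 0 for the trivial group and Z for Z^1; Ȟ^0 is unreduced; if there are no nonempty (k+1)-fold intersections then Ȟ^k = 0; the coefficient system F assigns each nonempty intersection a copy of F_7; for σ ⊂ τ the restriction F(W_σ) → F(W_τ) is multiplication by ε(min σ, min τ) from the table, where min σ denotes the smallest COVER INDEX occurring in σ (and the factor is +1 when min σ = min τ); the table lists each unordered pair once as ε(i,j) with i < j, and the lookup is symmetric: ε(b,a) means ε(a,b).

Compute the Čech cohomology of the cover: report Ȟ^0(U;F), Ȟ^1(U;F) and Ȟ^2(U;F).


Ȟ^0(U;F) ≅ Z/7,  Ȟ^1(U;F) ≅ Z/7 ⊕ Z/7,  Ȟ^2(U;F) ≅ 0

nonempty overlaps:
  W12={p4} W14={p5} W15={p10,p11} W16={p2} W23={p3,p9} W34={p7} W56={p1}
C dims 6,7; δ0: rk_F7 5
degree 0: 6−5−0 = 1 → Ȟ^0 ≅ Z/7
degree 1: 7−0−5 = 2 → Ȟ^1 ≅ Z/7 ⊕ Z/7
degree 2: 0−0−0 = 0 → Ȟ^2 ≅ 0


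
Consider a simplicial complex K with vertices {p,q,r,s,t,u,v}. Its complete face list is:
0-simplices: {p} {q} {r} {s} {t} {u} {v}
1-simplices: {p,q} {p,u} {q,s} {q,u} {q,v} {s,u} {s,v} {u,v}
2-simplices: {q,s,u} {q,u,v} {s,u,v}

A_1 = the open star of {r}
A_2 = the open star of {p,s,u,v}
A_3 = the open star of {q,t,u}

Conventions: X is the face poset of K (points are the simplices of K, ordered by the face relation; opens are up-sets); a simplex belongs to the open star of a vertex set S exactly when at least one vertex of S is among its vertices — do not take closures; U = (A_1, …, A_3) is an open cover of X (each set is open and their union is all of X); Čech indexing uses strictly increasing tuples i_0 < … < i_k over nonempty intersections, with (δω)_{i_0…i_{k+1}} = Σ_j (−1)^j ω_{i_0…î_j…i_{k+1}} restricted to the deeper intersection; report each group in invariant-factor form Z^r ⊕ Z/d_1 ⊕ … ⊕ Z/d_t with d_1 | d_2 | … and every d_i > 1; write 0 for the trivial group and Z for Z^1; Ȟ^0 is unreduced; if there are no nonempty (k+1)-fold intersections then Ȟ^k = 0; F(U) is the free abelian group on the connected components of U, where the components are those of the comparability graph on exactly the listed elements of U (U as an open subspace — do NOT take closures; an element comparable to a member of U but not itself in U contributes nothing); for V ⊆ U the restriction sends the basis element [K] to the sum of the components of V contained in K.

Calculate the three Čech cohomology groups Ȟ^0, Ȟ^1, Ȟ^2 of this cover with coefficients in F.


nerve of the cover:
  A1={{r}} A2={{p},{s},{u},{v},{p,q},{p,u},{q,s},{q,u},{q,v},{s,u},{s,v},{u,v},{q,s,u},{q,u,v},{s,u,v}} A3={{q},{t},{u},{p,q},{p,u},{q,s},{q,u},{q,v},{s,u},{u,v},{q,s,u},{q,u,v},{s,u,v}}
  A23={{u},{p,q},{p,u},{q,s},{q,u},{q,v},{s,u},{u,v},{q,s,u},{q,u,v},{s,u,v}}
components per intersection:
  A1: {{r}}
  A2: {{p},{s},{u},{v},{p,q},{p,u},{q,s},{q,u},{q,v},{s,u},{s,v},{u,v},{q,s,u},{q,u,v},{s,u,v}}
  A3: {{q},{u},{p,q},{p,u},{q,s},{q,u},{q,v},{s,u},{u,v},{q,s,u},{q,u,v},{s,u,v}} {{t}}
  A23: {{u},{p,u},{q,s},{q,u},{q,v},{s,u},{u,v},{q,s,u},{q,u,v},{s,u,v}} {{p,q}}
C dims 4,2; δ0: rk 1, SNF 1^1
Ȟ^0 = (4 − 1) − 0 = 3, so Ȟ^0 ≅ Z^3
Ȟ^1 = (2 − 0) − 1 = 1, so Ȟ^1 ≅ Z
Ȟ^2 = (0 − 0) − 0 = 0, so Ȟ^2 ≅ 0

Ȟ^0(U;F) ≅ Z^3, Ȟ^1(U;F) ≅ Z, Ȟ^2(U;F) ≅ 0


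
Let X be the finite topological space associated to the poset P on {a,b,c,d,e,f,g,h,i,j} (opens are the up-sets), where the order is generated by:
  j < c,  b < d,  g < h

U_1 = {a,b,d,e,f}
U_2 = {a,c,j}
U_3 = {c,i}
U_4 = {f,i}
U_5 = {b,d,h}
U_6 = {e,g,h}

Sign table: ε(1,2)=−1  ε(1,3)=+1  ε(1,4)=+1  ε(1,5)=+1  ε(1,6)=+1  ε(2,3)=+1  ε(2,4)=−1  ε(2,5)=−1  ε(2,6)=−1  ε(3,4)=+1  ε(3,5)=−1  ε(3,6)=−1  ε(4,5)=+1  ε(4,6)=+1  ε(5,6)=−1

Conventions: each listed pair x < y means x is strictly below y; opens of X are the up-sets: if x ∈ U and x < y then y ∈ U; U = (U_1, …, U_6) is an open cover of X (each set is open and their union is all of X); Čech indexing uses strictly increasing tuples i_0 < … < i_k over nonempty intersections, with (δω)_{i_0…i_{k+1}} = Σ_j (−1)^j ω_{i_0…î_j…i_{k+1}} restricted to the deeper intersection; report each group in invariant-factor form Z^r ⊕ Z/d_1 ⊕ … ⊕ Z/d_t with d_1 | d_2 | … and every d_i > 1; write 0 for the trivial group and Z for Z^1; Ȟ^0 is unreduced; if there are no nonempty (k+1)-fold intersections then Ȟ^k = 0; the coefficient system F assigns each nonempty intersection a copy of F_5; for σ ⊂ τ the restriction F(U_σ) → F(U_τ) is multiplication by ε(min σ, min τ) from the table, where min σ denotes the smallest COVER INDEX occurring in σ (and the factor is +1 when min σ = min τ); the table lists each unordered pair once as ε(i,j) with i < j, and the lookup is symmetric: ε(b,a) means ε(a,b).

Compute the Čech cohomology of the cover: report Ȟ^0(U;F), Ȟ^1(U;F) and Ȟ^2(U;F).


nerve simplices:
  U12={a} U14={f} U15={b,d} U16={e} U23={c} U34={i} U56={h}
C dims 6,7; δ0: rk_F5 6
degree 0: 6−6−0 = 0 → Ȟ^0 ≅ 0
degree 1: 7−0−6 = 1 → Ȟ^1 ≅ Z/5
degree 2: 0−0−0 = 0 → Ȟ^2 ≅ 0

Ȟ^0 ≅ 0, Ȟ^1 ≅ Z/5 and Ȟ^2 ≅ 0


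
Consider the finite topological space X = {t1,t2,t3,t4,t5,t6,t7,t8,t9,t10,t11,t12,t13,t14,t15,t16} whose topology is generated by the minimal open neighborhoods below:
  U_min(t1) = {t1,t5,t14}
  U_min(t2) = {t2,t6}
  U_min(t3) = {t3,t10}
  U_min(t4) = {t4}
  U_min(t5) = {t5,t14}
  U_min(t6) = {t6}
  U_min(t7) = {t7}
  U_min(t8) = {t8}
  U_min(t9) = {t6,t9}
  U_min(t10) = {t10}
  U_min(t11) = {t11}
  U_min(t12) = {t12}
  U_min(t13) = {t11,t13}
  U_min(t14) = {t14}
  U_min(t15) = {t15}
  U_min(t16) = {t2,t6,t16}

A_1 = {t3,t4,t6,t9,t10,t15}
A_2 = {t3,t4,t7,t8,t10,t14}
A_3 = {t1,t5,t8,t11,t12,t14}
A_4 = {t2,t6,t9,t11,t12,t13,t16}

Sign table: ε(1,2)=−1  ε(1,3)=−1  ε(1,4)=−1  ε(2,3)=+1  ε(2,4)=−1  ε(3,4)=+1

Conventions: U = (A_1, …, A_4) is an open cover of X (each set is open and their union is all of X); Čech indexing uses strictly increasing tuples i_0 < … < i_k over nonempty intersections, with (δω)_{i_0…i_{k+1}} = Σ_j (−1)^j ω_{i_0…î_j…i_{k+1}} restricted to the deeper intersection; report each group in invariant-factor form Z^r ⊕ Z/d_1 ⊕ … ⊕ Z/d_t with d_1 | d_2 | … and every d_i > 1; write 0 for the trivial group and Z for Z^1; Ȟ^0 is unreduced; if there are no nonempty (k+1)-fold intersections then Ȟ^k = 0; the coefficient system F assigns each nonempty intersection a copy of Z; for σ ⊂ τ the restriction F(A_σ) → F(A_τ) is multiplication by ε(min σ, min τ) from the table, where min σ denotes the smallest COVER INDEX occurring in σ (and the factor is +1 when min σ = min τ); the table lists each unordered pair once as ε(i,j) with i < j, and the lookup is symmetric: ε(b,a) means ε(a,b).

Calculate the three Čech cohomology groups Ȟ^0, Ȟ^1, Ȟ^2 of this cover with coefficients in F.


intersection data:
  A12={t3,t4,t10} A14={t6,t9} A23={t8,t14} A34={t11,t12}
C dims 4,4; δ0: rk 3, SNF 1^3
Ȟ^0 = (4 − 3) − 0 = 1, so Ȟ^0 ≅ Z
Ȟ^1 = (4 − 0) − 3 = 1, so Ȟ^1 ≅ Z
Ȟ^2 = (0 − 0) − 0 = 0, so Ȟ^2 ≅ 0

Ȟ^0 = Z, Ȟ^1 = Z and Ȟ^2 = 0


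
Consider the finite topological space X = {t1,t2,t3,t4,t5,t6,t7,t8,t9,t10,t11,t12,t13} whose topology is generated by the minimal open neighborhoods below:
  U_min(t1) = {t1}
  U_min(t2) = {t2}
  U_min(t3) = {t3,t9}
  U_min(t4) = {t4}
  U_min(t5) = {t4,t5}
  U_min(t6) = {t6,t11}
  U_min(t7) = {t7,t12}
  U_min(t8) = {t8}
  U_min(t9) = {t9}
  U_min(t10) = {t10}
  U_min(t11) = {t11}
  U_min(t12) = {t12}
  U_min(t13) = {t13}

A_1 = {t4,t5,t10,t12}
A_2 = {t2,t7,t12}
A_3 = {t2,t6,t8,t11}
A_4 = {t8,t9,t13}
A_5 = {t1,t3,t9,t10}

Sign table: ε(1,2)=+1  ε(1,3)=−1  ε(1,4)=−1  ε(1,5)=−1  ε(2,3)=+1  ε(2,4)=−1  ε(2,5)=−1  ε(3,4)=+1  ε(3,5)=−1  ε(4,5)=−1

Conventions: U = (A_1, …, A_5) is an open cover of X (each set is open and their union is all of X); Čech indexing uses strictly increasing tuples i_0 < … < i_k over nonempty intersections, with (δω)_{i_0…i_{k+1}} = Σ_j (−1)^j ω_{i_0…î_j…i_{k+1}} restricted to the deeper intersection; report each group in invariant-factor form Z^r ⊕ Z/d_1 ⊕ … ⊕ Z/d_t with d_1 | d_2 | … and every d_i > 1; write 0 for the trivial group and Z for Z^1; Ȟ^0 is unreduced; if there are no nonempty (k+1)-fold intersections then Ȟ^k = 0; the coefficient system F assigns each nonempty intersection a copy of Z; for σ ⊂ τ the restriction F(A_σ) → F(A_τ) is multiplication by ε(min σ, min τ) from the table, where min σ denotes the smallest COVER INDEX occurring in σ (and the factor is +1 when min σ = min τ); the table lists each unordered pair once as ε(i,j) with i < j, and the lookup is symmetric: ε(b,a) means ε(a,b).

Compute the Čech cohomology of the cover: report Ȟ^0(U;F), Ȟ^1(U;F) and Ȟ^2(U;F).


Ȟ^0 = Z, Ȟ^1 = Z, Ȟ^2 = 0

cover nerve:
  A12={t12} A15={t10} A23={t2} A34={t8} A45={t9}
C dims 5,5; δ0: rk 4, SNF 1^4
Ȟ^0: (5−4)−0=1 ⇒ Z
Ȟ^1: (5−0)−4=1 ⇒ Z
Ȟ^2: (0−0)−0=0 ⇒ 0


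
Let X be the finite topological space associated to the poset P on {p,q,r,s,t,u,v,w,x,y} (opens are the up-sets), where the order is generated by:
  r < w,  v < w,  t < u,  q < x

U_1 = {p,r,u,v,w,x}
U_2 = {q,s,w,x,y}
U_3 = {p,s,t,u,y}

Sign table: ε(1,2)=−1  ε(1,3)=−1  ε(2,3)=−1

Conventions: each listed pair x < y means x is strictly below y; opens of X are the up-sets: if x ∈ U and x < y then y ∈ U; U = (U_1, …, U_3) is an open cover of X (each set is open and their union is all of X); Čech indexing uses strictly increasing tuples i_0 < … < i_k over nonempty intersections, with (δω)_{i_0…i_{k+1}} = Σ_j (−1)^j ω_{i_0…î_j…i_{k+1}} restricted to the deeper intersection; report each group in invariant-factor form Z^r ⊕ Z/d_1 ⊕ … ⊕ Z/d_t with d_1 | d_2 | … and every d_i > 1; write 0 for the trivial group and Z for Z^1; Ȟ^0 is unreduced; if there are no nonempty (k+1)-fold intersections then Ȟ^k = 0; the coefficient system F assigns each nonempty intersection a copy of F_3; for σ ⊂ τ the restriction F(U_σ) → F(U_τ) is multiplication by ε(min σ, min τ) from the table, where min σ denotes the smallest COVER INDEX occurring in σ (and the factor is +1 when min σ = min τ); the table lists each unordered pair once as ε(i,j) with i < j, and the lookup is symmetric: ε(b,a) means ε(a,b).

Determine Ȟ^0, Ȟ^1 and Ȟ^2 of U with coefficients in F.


nerve simplices:
  U12={w,x} U13={p,u} U23={s,y}
C dims 3,3; δ0: rk_F3 3
degree 0: 3−3−0 = 0 → Ȟ^0 ≅ 0
degree 1: 3−0−3 = 0 → Ȟ^1 ≅ 0
degree 2: 0−0−0 = 0 → Ȟ^2 ≅ 0

Ȟ^0(U;F) ≅ 0; Ȟ^1(U;F) ≅ 0; Ȟ^2(U;F) ≅ 0


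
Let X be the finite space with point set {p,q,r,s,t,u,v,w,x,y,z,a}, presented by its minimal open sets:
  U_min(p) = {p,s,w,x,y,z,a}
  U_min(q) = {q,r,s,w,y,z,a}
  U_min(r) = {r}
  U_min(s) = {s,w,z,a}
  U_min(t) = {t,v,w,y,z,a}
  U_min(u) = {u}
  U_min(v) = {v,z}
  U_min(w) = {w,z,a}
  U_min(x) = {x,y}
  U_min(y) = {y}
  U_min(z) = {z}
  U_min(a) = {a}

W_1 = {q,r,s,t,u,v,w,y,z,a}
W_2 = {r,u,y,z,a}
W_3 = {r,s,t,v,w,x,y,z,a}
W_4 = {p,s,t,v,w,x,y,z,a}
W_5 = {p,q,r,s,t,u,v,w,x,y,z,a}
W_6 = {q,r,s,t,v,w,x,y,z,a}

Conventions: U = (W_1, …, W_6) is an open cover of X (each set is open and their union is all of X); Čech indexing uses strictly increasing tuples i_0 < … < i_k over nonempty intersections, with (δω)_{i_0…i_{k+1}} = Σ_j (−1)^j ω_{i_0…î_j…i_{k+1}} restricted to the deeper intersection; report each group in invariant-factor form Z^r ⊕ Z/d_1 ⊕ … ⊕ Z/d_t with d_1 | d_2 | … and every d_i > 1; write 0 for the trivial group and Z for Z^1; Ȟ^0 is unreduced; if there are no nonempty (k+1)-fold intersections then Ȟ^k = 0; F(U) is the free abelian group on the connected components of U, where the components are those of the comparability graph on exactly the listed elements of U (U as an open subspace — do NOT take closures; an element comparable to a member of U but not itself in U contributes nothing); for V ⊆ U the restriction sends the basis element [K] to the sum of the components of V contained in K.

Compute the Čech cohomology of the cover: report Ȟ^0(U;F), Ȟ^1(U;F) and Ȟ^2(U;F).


Ȟ^0(U;F) ≅ Z^2, Ȟ^1(U;F) ≅ 0 and Ȟ^2(U;F) ≅ 0

nonempty overlaps:
  W12={r,u,y,z,a} W13={r,s,t,v,w,y,z,a} W14={s,t,v,w,y,z,a} W15={q,r,s,t,u,v,w,y,z,a} W16={q,r,s,t,v,w,y,z,a} W23={r,y,z,a} W24={y,z,a} W25={r,u,y,z,a} W26={r,y,z,a} W34={s,t,v,w,x,y,z,a} W35={r,s,t,v,w,x,y,z,a} W36={r,s,t,v,w,x,y,z,a} W45={p,s,t,v,w,x,y,z,a} W46={s,t,v,w,x,y,z,a} W56={q,r,s,t,v,w,x,y,z,a}
  W123={r,y,z,a} W124={y,z,a} W125={r,u,y,z,a} W126={r,y,z,a} W134={s,t,v,w,y,z,a} W135={r,s,t,v,w,y,z,a} W136={r,s,t,v,w,y,z,a} W145={s,t,v,w,y,z,a} W146={s,t,v,w,y,z,a} W156={q,r,s,t,v,w,y,z,a} W234={y,z,a} W235={r,y,z,a} W236={r,y,z,a} W245={y,z,a} W246={y,z,a} W256={r,y,z,a} W345={s,t,v,w,x,y,z,a} W346={s,t,v,w,x,y,z,a} W356={r,s,t,v,w,x,y,z,a} W456={s,t,v,w,x,y,z,a}
  W1234={y,z,a} W1235={r,y,z,a} W1236={r,y,z,a} W1245={y,z,a} W1246={y,z,a} W1256={r,y,z,a} W1345={s,t,v,w,y,z,a} W1346={s,t,v,w,y,z,a} W1356={r,s,t,v,w,y,z,a} W1456={s,t,v,w,y,z,a} W2345={y,z,a} W2346={y,z,a} W2356={r,y,z,a} W2456={y,z,a} W3456={s,t,v,w,x,y,z,a}
  W12345={y,z,a} W12346={y,z,a} W12356={r,y,z,a} W12456={y,z,a} W13456={s,t,v,w,y,z,a} W23456={y,z,a}
  W123456={y,z,a}
components per intersection:
  W1: {q,r,s,t,v,w,y,z,a} {u}
  W2: {r} {u} {y} {z} {a}
  W3: {r} {s,t,v,w,x,y,z,a}
  W4: {p,s,t,v,w,x,y,z,a}
  W5: {p,q,r,s,t,v,w,x,y,z,a} {u}
  W6: {q,r,s,t,v,w,x,y,z,a}
  W12: {r} {u} {y} {z} {a}
  W13: {r} {s,t,v,w,y,z,a}
  W14: {s,t,v,w,y,z,a}
  W15: {q,r,s,t,v,w,y,z,a} {u}
  W16: {q,r,s,t,v,w,y,z,a}
  W23: {r} {y} {z} {a}
  W24: {y} {z} {a}
  W25: {r} {u} {y} {z} {a}
  W26: {r} {y} {z} {a}
  W34: {s,t,v,w,x,y,z,a}
  W35: {r} {s,t,v,w,x,y,z,a}
  W36: {r} {s,t,v,w,x,y,z,a}
  W45: {p,s,t,v,w,x,y,z,a}
  W46: {s,t,v,w,x,y,z,a}
  W56: {q,r,s,t,v,w,x,y,z,a}
  W123: {r} {y} {z} {a}
  W124: {y} {z} {a}
  W125: {r} {u} {y} {z} {a}
  W126: {r} {y} {z} {a}
  W134: {s,t,v,w,y,z,a}
  W135: {r} {s,t,v,w,y,z,a}
  W136: {r} {s,t,v,w,y,z,a}
  W145: {s,t,v,w,y,z,a}
  W146: {s,t,v,w,y,z,a}
  W156: {q,r,s,t,v,w,y,z,a}
  W234: {y} {z} {a}
  W235: {r} {y} {z} {a}
  W236: {r} {y} {z} {a}
  W245: {y} {z} {a}
  W246: {y} {z} {a}
  W256: {r} {y} {z} {a}
  W345: {s,t,v,w,x,y,z,a}
  W346: {s,t,v,w,x,y,z,a}
  W356: {r} {s,t,v,w,x,y,z,a}
  W456: {s,t,v,w,x,y,z,a}
  W1234: {y} {z} {a}
  W1235: {r} {y} {z} {a}
  W1236: {r} {y} {z} {a}
  W1245: {y} {z} {a}
  W1246: {y} {z} {a}
  W1256: {r} {y} {z} {a}
  W1345: {s,t,v,w,y,z,a}
  W1346: {s,t,v,w,y,z,a}
  W1356: {r} {s,t,v,w,y,z,a}
  W1456: {s,t,v,w,y,z,a}
  W2345: {y} {z} {a}
  W2346: {y} {z} {a}
  W2356: {r} {y} {z} {a}
  W2456: {y} {z} {a}
  W3456: {s,t,v,w,x,y,z,a}
  W12345: {y} {z} {a}
  W12346: {y} {z} {a}
  W12356: {r} {y} {z} {a}
  W12456: {y} {z} {a}
  W13456: {s,t,v,w,y,z,a}
  W23456: {y} {z} {a}
  W123456: {y} {z} {a}
C dims 13,35,50,40; δ0: rk 11, SNF 1^11; δ1: rk 24, SNF 1^24; δ2: rk 26, SNF 1^26
degree 0: 13−11−0 = 2 → Ȟ^0 ≅ Z^2
degree 1: 35−24−11 = 0 → Ȟ^1 ≅ 0
degree 2: 50−26−24 = 0 → Ȟ^2 ≅ 0


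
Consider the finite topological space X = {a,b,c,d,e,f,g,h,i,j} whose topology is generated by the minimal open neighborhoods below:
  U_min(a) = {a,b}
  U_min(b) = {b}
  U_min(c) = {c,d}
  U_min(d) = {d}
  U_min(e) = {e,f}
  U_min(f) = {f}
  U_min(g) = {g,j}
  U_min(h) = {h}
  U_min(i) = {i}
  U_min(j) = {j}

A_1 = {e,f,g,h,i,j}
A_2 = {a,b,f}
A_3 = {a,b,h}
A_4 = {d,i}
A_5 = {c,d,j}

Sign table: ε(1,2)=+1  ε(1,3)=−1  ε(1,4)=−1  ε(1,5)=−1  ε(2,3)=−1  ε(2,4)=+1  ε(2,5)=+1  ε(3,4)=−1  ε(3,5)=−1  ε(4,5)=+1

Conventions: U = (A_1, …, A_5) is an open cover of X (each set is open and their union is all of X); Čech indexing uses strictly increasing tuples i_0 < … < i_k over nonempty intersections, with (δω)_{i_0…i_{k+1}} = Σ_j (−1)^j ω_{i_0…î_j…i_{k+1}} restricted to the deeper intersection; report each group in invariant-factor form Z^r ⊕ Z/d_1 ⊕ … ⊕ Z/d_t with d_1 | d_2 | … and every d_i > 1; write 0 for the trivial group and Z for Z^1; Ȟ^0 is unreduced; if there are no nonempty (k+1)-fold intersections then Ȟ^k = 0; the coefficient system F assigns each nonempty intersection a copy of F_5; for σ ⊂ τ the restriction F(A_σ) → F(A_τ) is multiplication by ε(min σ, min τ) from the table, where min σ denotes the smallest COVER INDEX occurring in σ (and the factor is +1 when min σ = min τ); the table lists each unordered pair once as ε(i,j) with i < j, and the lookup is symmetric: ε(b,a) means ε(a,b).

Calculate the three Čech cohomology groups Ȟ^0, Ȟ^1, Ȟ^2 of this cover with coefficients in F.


Ȟ^0 ≅ Z/5,  Ȟ^1 ≅ Z/5 ⊕ Z/5,  Ȟ^2 ≅ 0

nonempty overlaps:
  A12={f} A13={h} A14={i} A15={j} A23={a,b} A45={d}
C dims 5,6; δ0: rk_F5 4
degree 0: 5−4−0 = 1 → Ȟ^0 ≅ Z/5
degree 1: 6−0−4 = 2 → Ȟ^1 ≅ Z/5 ⊕ Z/5
degree 2: 0−0−0 = 0 → Ȟ^2 ≅ 0


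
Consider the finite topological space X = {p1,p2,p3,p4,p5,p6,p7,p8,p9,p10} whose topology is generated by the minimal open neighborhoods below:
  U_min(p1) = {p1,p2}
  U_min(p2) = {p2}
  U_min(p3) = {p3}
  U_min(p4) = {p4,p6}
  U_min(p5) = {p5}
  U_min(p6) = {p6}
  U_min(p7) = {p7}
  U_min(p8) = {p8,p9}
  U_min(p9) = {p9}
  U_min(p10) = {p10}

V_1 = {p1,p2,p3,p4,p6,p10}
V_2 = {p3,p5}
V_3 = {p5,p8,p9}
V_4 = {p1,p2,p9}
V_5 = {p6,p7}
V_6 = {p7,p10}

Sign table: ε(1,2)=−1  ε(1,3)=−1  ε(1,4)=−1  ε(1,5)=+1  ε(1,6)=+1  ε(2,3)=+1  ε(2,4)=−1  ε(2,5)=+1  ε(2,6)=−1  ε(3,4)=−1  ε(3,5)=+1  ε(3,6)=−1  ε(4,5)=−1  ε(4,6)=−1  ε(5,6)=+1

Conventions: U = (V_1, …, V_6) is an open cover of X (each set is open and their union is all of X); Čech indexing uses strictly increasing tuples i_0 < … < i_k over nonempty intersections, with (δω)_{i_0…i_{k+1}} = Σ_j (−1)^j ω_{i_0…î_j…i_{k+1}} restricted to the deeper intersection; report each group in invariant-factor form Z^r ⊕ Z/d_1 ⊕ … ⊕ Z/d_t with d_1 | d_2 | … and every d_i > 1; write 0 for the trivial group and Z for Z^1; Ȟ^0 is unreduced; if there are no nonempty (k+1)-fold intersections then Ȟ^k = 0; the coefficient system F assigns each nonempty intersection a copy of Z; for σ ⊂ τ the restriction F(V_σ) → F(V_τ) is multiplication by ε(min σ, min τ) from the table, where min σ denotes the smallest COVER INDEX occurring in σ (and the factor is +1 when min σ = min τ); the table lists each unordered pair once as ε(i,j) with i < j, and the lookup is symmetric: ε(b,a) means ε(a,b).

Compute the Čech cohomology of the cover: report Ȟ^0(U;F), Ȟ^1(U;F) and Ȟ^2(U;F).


nonempty intersections:
  V12={p3} V14={p1,p2} V15={p6} V16={p10} V23={p5} V34={p9} V56={p7}
C dims 6,7; δ0: rk 6, SNF 1^5·2
Ȟ^0: (6−6)−0=0 ⇒ 0
Ȟ^1: (7−0)−6=1 plus torsion [2] ⇒ Z ⊕ Z/2
Ȟ^2: (0−0)−0=0 ⇒ 0

Ȟ^0 = 0,  Ȟ^1 = Z ⊕ Z/2,  Ȟ^2 = 0


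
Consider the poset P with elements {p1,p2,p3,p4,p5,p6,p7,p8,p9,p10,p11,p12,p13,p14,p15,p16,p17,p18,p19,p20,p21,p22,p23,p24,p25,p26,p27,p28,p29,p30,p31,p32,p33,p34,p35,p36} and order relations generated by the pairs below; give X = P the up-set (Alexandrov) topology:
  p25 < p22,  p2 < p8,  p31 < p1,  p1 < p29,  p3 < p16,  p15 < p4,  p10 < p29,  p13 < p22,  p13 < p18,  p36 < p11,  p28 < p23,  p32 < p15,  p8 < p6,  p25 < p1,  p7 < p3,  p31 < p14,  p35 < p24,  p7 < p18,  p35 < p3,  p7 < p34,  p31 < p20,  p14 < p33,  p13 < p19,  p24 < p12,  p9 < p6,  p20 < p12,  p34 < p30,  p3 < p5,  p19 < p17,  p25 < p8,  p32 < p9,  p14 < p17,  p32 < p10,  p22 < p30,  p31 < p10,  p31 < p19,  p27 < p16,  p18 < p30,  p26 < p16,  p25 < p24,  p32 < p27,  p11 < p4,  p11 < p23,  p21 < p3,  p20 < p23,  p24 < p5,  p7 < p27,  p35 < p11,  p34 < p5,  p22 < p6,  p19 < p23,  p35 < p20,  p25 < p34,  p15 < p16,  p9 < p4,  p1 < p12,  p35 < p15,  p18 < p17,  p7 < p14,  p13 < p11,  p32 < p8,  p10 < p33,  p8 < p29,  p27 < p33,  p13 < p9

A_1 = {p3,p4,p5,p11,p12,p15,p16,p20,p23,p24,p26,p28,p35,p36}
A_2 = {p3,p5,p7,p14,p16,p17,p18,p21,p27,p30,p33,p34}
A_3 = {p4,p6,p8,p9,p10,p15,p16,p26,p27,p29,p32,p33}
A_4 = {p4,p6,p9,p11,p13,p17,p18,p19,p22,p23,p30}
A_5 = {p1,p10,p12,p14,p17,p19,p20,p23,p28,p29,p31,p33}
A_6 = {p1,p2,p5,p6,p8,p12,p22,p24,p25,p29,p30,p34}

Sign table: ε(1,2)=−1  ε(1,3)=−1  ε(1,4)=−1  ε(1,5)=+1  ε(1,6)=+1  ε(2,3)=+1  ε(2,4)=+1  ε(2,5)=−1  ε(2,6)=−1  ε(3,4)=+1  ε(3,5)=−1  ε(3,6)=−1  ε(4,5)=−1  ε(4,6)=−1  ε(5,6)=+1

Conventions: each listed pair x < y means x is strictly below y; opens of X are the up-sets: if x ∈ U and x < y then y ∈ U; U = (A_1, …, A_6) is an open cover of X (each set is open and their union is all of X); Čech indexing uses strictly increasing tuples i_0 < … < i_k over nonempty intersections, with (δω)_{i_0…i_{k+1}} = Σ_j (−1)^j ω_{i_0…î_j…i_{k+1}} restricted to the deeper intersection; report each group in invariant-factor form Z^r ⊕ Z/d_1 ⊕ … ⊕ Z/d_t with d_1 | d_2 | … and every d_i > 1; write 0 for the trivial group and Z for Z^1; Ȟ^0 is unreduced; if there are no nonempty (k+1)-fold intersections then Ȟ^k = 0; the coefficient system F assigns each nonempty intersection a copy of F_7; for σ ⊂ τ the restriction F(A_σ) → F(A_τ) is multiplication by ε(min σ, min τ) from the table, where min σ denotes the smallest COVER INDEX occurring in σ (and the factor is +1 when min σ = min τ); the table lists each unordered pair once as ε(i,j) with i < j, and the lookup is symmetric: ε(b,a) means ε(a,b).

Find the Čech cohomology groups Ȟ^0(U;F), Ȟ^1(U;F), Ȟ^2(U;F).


Ȟ^0(U;F) ≅ Z/7, Ȟ^1(U;F) ≅ 0 and Ȟ^2(U;F) ≅ 0

nonempty overlaps:
  A12={p3,p5,p16} A13={p4,p15,p16,p26} A14={p4,p11,p23} A15={p12,p20,p23,p28} A16={p5,p12,p24} A23={p16,p27,p33} A24={p17,p18,p30} A25={p14,p17,p33} A26={p5,p30,p34} A34={p4,p6,p9} A35={p10,p29,p33} A36={p6,p8,p29} A45={p17,p19,p23} A46={p6,p22,p30} A56={p1,p12,p29}
  A123={p16} A126={p5} A134={p4} A145={p23} A156={p12} A235={p33} A245={p17} A246={p30} A346={p6} A356={p29}
C dims 6,15,10; δ0: rk_F7 5; δ1: rk_F7 10
degree 0: 6−5−0 = 1 → Ȟ^0 ≅ Z/7
degree 1: 15−10−5 = 0 → Ȟ^1 ≅ 0
degree 2: 10−0−10 = 0 → Ȟ^2 ≅ 0


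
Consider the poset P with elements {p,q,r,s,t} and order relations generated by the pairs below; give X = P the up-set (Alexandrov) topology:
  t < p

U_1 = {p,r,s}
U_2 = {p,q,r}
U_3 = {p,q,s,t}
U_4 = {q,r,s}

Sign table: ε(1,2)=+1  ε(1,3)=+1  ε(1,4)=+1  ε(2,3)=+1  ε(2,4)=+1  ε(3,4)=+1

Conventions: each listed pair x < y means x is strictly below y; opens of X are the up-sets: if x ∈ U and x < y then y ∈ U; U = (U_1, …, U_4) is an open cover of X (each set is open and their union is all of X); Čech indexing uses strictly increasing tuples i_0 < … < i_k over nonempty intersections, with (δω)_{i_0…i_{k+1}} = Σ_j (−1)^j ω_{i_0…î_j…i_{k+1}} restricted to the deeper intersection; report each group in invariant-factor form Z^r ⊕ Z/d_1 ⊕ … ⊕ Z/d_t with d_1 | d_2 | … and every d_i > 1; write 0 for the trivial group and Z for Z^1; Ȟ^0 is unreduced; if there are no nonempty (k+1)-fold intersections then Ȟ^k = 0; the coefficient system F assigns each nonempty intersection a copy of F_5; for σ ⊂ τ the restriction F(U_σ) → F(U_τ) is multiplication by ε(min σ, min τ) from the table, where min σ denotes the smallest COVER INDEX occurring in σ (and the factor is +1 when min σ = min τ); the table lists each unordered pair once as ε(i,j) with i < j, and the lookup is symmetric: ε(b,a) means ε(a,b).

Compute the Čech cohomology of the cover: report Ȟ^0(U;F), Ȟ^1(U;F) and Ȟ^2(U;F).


Ȟ^0 = Z/5, Ȟ^1 = 0 and Ȟ^2 = Z/5

intersection data:
  U12={p,r} U13={p,s} U14={r,s} U23={p,q} U24={q,r} U34={q,s}
  U123={p} U124={r} U134={s} U234={q}
C dims 4,6,4; δ0: rk_F5 3; δ1: rk_F5 3
Ȟ^0 = (4 − 3) − 0 = 1, so Ȟ^0 ≅ Z/5
Ȟ^1 = (6 − 3) − 3 = 0, so Ȟ^1 ≅ 0
Ȟ^2 = (4 − 0) − 3 = 1, so Ȟ^2 ≅ Z/5


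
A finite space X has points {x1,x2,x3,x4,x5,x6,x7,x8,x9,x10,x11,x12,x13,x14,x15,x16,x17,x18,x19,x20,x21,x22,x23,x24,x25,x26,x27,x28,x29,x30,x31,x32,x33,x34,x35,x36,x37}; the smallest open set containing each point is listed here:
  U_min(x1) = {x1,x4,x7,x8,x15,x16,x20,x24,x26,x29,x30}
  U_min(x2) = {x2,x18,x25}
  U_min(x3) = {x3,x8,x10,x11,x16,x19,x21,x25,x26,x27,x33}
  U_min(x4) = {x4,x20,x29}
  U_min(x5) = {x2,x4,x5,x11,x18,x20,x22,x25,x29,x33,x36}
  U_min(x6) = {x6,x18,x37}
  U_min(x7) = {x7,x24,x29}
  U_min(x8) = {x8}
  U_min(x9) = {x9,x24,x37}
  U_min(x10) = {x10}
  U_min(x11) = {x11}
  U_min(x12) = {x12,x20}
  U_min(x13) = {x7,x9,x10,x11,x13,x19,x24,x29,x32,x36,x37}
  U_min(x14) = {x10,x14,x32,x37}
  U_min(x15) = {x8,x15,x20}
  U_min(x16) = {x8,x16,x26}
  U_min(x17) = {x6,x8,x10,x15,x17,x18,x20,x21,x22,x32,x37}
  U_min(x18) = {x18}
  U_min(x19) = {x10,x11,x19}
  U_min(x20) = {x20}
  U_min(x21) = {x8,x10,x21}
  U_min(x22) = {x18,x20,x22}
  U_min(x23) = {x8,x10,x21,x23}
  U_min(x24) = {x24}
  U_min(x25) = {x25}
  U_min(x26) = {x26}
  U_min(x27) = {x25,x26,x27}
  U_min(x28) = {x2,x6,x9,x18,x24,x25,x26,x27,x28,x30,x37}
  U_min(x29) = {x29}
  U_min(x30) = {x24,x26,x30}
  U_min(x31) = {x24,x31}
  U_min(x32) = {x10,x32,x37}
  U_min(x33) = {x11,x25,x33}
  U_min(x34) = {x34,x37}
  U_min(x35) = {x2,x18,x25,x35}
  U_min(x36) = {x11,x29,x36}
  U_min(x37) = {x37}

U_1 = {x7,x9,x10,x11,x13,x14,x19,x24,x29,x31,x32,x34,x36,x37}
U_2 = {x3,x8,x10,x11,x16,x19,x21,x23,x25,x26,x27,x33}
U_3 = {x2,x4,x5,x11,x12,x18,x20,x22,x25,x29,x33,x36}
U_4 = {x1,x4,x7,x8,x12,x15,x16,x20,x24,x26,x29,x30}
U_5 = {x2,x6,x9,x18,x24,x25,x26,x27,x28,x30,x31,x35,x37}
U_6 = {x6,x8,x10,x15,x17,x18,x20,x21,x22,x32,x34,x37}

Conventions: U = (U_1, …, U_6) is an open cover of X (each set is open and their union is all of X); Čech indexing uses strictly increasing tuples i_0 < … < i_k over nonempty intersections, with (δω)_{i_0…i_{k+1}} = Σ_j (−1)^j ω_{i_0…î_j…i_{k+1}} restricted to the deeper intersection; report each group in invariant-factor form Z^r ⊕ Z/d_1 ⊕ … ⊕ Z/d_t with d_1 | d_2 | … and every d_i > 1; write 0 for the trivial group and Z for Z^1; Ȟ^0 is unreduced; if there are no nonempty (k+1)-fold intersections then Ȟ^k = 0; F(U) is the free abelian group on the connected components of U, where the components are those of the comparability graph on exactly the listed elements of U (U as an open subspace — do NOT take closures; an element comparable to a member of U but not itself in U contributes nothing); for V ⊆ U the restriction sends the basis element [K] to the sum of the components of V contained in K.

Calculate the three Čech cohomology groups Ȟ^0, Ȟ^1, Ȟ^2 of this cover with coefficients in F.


Ȟ^0(U;F) ≅ Z; Ȟ^1(U;F) ≅ 0; Ȟ^2(U;F) ≅ Z/2

nonempty intersections:
  U12={x10,x11,x19} U13={x11,x29,x36} U14={x7,x24,x29} U15={x9,x24,x31,x37} U16={x10,x32,x34,x37} U23={x11,x25,x33} U24={x8,x16,x26} U25={x25,x26,x27} U26={x8,x10,x21} U34={x4,x12,x20,x29} U35={x2,x18,x25} U36={x18,x20,x22} U45={x24,x26,x30} U46={x8,x15,x20} U56={x6,x18,x37}
  U123={x11} U126={x10} U134={x29} U145={x24} U156={x37} U235={x25} U245={x26} U246={x8} U346={x20} U356={x18}
components per intersection:
  U1: {x7,x9,x10,x11,x13,x14,x19,x24,x29,x31,x32,x34,x36,x37}
  U2: {x3,x8,x10,x11,x16,x19,x21,x23,x25,x26,x27,x33}
  U3: {x2,x4,x5,x11,x12,x18,x20,x22,x25,x29,x33,x36}
  U4: {x1,x4,x7,x8,x12,x15,x16,x20,x24,x26,x29,x30}
  U5: {x2,x6,x9,x18,x24,x25,x26,x27,x28,x30,x31,x35,x37}
  U6: {x6,x8,x10,x15,x17,x18,x20,x21,x22,x32,x34,x37}
  U12: {x10,x11,x19}
  U13: {x11,x29,x36}
  U14: {x7,x24,x29}
  U15: {x9,x24,x31,x37}
  U16: {x10,x32,x34,x37}
  U23: {x11,x25,x33}
  U24: {x8,x16,x26}
  U25: {x25,x26,x27}
  U26: {x8,x10,x21}
  U34: {x4,x12,x20,x29}
  U35: {x2,x18,x25}
  U36: {x18,x20,x22}
  U45: {x24,x26,x30}
  U46: {x8,x15,x20}
  U56: {x6,x18,x37}
  U123: {x11}
  U126: {x10}
  U134: {x29}
  U145: {x24}
  U156: {x37}
  U235: {x25}
  U245: {x26}
  U246: {x8}
  U346: {x20}
  U356: {x18}
C dims 6,15,10; δ0: rk 5, SNF 1^5; δ1: rk 10, SNF 1^9·2
Ȟ^0: (6−5)−0=1 ⇒ Z
Ȟ^1: (15−10)−5=0 ⇒ 0
Ȟ^2: (10−0)−10=0 plus torsion [2] ⇒ Z/2


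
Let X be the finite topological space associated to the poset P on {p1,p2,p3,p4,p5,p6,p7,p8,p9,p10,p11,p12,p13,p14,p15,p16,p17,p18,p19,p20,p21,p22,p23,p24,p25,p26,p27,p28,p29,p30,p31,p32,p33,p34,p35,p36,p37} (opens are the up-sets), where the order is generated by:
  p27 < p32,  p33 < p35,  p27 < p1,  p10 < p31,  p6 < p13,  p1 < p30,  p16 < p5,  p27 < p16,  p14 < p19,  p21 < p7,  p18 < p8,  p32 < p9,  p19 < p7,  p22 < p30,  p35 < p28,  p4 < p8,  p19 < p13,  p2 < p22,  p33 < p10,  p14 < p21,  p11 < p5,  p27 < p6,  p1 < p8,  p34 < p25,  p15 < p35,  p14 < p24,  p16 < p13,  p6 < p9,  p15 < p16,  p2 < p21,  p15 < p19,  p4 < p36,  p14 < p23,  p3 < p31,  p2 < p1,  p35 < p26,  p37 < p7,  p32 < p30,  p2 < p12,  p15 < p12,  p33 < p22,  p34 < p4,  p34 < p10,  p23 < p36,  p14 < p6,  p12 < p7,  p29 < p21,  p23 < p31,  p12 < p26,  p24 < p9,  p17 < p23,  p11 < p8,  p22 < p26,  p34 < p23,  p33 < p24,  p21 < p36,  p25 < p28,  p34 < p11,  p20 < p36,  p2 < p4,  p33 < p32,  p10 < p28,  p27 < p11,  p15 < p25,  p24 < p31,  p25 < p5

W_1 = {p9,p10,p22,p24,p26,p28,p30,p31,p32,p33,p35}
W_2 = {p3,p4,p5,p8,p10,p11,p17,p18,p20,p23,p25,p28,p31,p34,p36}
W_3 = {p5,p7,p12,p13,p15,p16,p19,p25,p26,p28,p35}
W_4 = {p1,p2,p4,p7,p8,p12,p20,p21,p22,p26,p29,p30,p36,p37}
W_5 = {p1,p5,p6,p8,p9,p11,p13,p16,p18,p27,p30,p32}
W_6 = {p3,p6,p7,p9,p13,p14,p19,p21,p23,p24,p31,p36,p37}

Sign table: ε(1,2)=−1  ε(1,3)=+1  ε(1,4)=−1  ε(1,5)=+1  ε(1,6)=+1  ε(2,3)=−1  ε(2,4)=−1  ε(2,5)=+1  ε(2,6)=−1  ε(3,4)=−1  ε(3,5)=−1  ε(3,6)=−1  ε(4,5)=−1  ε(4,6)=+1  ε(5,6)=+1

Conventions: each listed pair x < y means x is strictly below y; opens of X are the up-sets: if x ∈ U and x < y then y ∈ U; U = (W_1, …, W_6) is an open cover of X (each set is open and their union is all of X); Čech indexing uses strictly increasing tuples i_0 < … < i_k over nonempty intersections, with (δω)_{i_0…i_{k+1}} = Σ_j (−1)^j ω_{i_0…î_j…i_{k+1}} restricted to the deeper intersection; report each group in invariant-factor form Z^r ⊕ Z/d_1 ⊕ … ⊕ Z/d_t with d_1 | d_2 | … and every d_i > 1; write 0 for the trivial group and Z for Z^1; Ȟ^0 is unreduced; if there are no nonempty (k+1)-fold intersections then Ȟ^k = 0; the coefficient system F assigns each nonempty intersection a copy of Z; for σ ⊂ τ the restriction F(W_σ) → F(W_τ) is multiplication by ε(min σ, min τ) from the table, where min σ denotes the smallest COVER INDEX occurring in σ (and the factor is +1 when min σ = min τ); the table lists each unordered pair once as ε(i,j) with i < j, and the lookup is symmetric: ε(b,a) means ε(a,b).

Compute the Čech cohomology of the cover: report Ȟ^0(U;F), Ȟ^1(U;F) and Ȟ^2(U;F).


nerve of the cover:
  W12={p10,p28,p31} W13={p26,p28,p35} W14={p22,p26,p30} W15={p9,p30,p32} W16={p9,p24,p31} W23={p5,p25,p28} W24={p4,p8,p20,p36} W25={p5,p8,p11,p18} W26={p3,p23,p31,p36} W34={p7,p12,p26} W35={p5,p13,p16} W36={p7,p13,p19} W45={p1,p8,p30} W46={p7,p21,p36,p37} W56={p6,p9,p13}
  W123={p28} W126={p31} W134={p26} W145={p30} W156={p9} W235={p5} W245={p8} W246={p36} W346={p7} W356={p13}
C dims 6,15,10; δ0: rk 6, SNF 1^5·2; δ1: rk 9, SNF 1^9
Ȟ^0 = (6 − 6) − 0 = 0, so Ȟ^0 ≅ 0
Ȟ^1 = (15 − 9) − 6 = 0 plus torsion [2], so Ȟ^1 ≅ Z/2
Ȟ^2 = (10 − 0) − 9 = 1, so Ȟ^2 ≅ Z

Ȟ^0 ≅ 0,  Ȟ^1 ≅ Z/2,  Ȟ^2 ≅ Z


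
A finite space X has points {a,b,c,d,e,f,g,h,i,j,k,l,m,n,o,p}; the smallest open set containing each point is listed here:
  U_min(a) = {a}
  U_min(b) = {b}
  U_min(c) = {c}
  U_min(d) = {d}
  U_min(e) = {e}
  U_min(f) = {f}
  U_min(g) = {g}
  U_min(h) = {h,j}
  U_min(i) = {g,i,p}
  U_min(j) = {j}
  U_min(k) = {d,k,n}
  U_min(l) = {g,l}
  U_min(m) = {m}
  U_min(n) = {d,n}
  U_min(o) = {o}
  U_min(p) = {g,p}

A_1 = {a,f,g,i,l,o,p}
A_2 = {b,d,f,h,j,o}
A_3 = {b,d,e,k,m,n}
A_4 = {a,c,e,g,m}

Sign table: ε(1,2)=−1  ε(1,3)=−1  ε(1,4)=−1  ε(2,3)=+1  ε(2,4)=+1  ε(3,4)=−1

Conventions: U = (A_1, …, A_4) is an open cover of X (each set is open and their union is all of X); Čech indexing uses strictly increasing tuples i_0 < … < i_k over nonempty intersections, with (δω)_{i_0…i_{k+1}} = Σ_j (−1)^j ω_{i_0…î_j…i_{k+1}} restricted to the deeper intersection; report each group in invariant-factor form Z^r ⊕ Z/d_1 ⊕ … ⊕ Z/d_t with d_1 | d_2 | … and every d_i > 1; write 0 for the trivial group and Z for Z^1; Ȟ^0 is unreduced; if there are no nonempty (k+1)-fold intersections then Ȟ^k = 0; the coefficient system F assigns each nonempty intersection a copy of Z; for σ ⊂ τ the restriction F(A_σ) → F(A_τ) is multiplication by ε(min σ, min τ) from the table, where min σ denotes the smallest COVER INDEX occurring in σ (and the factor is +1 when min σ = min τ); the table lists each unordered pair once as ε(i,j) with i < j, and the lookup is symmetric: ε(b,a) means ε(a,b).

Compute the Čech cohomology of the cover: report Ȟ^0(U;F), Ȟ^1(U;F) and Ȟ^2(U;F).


Ȟ^0 = 0, Ȟ^1 = Z/2, Ȟ^2 = 0

intersection data:
  A12={f,o} A14={a,g} A23={b,d} A34={e,m}
C dims 4,4; δ0: rk 4, SNF 1^3·2
Ȟ^0 = (4 − 4) − 0 = 0, so Ȟ^0 ≅ 0
Ȟ^1 = (4 − 0) − 4 = 0 plus torsion [2], so Ȟ^1 ≅ Z/2
Ȟ^2 = (0 − 0) − 0 = 0, so Ȟ^2 ≅ 0
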